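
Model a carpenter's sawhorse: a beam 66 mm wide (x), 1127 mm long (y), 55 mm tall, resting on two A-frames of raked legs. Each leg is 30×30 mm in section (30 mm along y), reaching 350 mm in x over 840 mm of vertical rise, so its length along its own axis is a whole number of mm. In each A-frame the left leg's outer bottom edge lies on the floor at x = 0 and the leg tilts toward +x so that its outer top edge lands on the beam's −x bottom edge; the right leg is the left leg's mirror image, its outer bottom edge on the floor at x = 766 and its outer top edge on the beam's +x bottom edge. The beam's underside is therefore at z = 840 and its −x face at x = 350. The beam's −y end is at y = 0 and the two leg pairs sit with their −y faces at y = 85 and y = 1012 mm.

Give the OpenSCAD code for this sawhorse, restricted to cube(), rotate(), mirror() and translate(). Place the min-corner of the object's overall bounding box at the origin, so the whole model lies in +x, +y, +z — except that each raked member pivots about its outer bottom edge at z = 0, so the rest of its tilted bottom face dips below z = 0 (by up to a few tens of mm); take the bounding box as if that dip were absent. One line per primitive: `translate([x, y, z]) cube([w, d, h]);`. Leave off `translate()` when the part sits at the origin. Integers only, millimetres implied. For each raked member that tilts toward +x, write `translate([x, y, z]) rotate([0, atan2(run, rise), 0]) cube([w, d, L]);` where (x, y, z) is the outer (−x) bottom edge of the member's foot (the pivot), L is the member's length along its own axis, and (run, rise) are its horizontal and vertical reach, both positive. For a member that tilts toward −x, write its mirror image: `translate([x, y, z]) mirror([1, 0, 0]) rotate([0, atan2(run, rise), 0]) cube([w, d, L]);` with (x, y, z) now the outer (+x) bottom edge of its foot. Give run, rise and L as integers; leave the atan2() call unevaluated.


// leg length = √(350² + 840²) = 910
// right-leg outer foot x = 2·350 + 66 = 766
// beam min-corner = (350, 0, 840)
translate([350, 0, 840]) cube([66, 1127, 55]);
translate([0, 85, 0]) rotate([0, atan2(350, 840), 0]) cube([30, 30, 910]);
translate([766, 85, 0]) mirror([1, 0, 0]) rotate([0, atan2(350, 840), 0]) cube([30, 30, 910]);
translate([0, 1012, 0]) rotate([0, atan2(350, 840), 0]) cube([30, 30, 910]);
translate([766, 1012, 0]) mirror([1, 0, 0]) rotate([0, atan2(350, 840), 0]) cube([30, 30, 910]);


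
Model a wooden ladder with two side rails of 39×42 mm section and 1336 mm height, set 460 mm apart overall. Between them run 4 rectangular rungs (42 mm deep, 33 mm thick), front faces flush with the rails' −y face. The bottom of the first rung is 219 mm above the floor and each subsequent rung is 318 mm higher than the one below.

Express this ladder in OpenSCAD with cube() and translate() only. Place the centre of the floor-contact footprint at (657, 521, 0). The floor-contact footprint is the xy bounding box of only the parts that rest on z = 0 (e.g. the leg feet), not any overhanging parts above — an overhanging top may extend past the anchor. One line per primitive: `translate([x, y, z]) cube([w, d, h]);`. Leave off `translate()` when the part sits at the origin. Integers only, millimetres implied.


translate([427, 500, 0]) cube([39, 42, 1336]);
translate([848, 500, 0]) cube([39, 42, 1336]);
translate([466, 500, 219]) cube([382, 42, 33]);
translate([466, 500, 537]) cube([382, 42, 33]);
translate([466, 500, 855]) cube([382, 42, 33]);
translate([466, 500, 1173]) cube([382, 42, 33]);


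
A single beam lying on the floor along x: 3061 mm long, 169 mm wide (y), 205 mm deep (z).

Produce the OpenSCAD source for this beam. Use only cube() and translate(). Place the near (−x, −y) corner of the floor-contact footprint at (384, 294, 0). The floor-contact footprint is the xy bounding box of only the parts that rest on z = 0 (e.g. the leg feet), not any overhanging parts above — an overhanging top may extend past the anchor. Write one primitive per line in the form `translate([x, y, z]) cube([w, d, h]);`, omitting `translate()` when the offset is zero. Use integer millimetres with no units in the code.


translate([384, 294, 0]) cube([3061, 169, 205]);


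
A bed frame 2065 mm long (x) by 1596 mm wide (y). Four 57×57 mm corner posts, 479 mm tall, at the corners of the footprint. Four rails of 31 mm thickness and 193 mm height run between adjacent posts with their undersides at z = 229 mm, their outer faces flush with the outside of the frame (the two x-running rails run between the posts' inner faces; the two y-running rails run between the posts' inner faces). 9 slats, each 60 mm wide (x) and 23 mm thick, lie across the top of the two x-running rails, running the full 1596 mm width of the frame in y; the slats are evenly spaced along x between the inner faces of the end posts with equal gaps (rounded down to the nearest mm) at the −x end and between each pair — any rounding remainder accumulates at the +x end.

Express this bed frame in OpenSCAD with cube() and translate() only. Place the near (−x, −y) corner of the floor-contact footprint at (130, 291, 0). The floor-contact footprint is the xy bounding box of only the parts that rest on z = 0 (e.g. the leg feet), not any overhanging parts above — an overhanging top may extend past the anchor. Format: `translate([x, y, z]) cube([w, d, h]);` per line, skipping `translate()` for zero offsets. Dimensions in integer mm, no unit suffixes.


// slat z = rail_z + rail_h = 229 + 193 = 422
// slat gap = ⌊(1951 − 9·60) / 10⌋ = 141
translate([130, 291, 0]) cube([57, 57, 479]);
translate([130, 1830, 0]) cube([57, 57, 479]);
translate([2138, 291, 0]) cube([57, 57, 479]);
translate([2138, 1830, 0]) cube([57, 57, 479]);
translate([187, 291, 229]) cube([1951, 31, 193]);
translate([187, 1856, 229]) cube([1951, 31, 193]);
translate([130, 348, 229]) cube([31, 1482, 193]);
translate([2164, 348, 229]) cube([31, 1482, 193]);
translate([328, 291, 422]) cube([60, 1596, 23]);
translate([529, 291, 422]) cube([60, 1596, 23]);
translate([730, 291, 422]) cube([60, 1596, 23]);
translate([931, 291, 422]) cube([60, 1596, 23]);
translate([1132, 291, 422]) cube([60, 1596, 23]);
translate([1333, 291, 422]) cube([60, 1596, 23]);
translate([1534, 291, 422]) cube([60, 1596, 23]);
translate([1735, 291, 422]) cube([60, 1596, 23]);
translate([1936, 291, 422]) cube([60, 1596, 23]);


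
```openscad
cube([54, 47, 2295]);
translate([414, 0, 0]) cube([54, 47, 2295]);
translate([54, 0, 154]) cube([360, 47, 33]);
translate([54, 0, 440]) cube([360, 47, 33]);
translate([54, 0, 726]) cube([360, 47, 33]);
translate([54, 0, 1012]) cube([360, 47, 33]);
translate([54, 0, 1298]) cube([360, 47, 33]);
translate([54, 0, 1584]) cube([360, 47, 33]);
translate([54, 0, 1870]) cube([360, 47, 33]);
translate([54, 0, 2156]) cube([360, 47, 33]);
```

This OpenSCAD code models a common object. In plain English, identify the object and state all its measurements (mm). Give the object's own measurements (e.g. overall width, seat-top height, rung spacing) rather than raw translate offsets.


A straight ladder. Two 54×47 mm vertical rails, 2295 mm tall, stand 468 mm apart (outside-to-outside) with their front faces coplanar on the −y side. 8 rungs, each 47 mm deep and 33 mm tall, span between the inner faces of the rails, front faces flush with the rails. The lowest rung's underside is at z = 154 mm and rungs are spaced 286 mm apart (underside to underside).


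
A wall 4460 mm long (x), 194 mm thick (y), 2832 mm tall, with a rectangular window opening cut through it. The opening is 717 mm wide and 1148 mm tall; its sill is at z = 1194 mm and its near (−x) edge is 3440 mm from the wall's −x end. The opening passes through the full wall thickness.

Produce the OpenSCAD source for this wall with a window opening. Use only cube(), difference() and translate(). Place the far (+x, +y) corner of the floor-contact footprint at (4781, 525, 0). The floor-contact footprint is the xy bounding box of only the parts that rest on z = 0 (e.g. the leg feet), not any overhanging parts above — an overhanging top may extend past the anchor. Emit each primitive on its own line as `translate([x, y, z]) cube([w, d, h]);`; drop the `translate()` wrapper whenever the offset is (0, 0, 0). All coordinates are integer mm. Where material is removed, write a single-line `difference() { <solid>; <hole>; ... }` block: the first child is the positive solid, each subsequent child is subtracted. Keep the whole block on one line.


difference() { translate([321, 331, 0]) cube([4460, 194, 2832]); translate([3761, 331, 1194]) cube([717, 194, 1148]); }


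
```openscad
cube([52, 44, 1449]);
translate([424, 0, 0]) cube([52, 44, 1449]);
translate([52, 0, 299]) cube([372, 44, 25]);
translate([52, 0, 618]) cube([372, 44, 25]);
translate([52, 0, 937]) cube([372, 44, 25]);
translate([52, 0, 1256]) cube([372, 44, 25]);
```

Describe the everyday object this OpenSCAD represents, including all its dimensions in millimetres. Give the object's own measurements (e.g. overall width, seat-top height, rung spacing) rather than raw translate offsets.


A straight ladder. Two 52×44 mm vertical rails, 1449 mm tall, stand 476 mm apart (outside-to-outside) with their front faces coplanar on the −y side. 4 rungs, each 44 mm deep and 25 mm tall, span between the inner faces of the rails, front faces flush with the rails. The lowest rung's underside is at z = 299 mm and rungs are spaced 319 mm apart (underside to underside).


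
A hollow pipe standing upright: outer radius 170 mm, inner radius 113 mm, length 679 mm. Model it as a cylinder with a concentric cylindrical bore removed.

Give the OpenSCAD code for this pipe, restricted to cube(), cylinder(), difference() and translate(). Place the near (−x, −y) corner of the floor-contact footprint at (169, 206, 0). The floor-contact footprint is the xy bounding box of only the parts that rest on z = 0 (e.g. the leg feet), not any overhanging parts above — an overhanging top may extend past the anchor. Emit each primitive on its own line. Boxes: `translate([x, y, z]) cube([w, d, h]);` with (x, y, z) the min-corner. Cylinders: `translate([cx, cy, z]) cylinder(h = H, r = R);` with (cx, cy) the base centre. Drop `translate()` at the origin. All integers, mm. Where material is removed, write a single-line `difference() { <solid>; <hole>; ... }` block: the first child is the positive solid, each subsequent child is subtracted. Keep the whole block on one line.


difference() { translate([339, 376, 0]) cylinder(h = 679, r = 170); translate([339, 376, 0]) cylinder(h = 679, r = 113); }


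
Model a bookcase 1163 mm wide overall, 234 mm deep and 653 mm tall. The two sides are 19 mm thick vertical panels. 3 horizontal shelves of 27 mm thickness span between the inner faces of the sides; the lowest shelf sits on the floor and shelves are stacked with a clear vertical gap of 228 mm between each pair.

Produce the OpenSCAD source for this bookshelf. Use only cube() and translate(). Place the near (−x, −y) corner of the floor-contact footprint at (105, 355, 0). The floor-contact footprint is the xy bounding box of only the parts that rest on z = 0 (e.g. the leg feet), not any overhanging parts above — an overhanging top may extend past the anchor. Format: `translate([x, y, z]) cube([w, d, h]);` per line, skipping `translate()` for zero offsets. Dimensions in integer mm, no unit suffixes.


translate([105, 355, 0]) cube([19, 234, 653]);
translate([1249, 355, 0]) cube([19, 234, 653]);
translate([124, 355, 0]) cube([1125, 234, 27]);
translate([124, 355, 255]) cube([1125, 234, 27]);
translate([124, 355, 510]) cube([1125, 234, 27]);


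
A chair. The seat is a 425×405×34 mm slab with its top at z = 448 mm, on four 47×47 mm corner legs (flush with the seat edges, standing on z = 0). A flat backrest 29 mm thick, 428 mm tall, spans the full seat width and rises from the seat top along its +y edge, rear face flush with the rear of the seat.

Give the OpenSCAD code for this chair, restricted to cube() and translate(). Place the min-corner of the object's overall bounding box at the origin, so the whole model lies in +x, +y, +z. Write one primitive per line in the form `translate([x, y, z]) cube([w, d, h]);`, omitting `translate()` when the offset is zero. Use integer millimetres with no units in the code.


translate([0, 0, 414]) cube([425, 405, 34]);
cube([47, 47, 414]);
translate([378, 0, 0]) cube([47, 47, 414]);
translate([0, 358, 0]) cube([47, 47, 414]);
translate([378, 358, 0]) cube([47, 47, 414]);
translate([0, 376, 448]) cube([425, 29, 428]);


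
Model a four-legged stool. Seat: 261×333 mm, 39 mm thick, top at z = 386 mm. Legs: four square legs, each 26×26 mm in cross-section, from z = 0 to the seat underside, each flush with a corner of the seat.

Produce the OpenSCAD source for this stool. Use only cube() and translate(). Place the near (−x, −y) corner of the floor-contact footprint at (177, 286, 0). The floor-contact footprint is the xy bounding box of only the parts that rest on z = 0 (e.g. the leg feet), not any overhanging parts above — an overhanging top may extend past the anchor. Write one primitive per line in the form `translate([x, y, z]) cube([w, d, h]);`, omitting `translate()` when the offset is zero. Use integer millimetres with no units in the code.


translate([177, 286, 347]) cube([261, 333, 39]);
translate([177, 286, 0]) cube([26, 26, 347]);
translate([412, 286, 0]) cube([26, 26, 347]);
translate([177, 593, 0]) cube([26, 26, 347]);
translate([412, 593, 0]) cube([26, 26, 347]);


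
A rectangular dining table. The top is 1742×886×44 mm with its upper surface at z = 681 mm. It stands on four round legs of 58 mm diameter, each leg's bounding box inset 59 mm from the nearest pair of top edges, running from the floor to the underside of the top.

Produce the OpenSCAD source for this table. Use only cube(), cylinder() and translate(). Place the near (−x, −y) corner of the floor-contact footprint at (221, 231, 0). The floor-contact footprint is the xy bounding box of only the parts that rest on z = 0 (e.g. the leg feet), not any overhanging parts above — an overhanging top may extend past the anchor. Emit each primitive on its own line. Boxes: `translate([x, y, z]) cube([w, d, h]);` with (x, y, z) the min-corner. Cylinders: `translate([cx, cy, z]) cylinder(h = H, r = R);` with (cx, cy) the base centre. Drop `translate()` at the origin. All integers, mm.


translate([162, 172, 637]) cube([1742, 886, 44]);
translate([250, 260, 0]) cylinder(h = 637, r = 29);
translate([1816, 260, 0]) cylinder(h = 637, r = 29);
translate([250, 970, 0]) cylinder(h = 637, r = 29);
translate([1816, 970, 0]) cylinder(h = 637, r = 29);


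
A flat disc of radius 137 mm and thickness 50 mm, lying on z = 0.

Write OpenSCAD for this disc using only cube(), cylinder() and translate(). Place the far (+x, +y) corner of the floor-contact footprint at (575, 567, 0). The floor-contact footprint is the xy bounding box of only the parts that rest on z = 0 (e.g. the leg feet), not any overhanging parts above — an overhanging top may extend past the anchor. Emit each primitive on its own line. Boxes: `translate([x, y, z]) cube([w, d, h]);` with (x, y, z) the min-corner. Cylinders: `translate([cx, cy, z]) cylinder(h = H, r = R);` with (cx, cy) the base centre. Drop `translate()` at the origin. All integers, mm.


translate([438, 430, 0]) cylinder(h = 50, r = 137);


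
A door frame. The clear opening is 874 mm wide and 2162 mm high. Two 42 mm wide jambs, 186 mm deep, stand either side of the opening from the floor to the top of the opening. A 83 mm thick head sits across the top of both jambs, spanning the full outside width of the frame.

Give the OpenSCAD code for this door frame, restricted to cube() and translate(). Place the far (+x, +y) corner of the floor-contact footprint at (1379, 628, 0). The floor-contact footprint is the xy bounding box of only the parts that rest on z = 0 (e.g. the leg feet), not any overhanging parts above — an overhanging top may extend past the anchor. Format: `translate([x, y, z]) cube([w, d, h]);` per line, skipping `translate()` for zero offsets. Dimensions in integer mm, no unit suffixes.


translate([421, 442, 0]) cube([42, 186, 2162]);
translate([1337, 442, 0]) cube([42, 186, 2162]);
translate([421, 442, 2162]) cube([958, 186, 83]);


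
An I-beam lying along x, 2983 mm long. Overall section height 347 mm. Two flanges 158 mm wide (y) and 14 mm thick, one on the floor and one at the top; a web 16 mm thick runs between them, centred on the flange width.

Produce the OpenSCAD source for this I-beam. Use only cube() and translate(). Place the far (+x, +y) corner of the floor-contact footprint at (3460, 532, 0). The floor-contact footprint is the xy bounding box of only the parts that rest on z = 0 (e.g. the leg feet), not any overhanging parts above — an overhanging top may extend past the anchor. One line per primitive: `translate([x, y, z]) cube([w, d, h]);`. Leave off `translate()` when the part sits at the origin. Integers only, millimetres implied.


translate([477, 374, 0]) cube([2983, 158, 14]);
translate([477, 445, 14]) cube([2983, 16, 319]);
translate([477, 374, 333]) cube([2983, 158, 14]);


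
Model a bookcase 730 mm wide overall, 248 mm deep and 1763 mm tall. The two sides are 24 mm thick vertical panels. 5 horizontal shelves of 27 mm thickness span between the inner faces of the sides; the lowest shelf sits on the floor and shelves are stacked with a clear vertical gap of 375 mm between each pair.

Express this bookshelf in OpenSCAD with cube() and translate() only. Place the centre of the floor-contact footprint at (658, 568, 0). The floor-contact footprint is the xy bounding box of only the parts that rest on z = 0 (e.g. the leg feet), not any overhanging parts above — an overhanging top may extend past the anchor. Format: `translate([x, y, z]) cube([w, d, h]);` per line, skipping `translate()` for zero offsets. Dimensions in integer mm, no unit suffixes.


translate([293, 444, 0]) cube([24, 248, 1763]);
translate([999, 444, 0]) cube([24, 248, 1763]);
translate([317, 444, 0]) cube([682, 248, 27]);
translate([317, 444, 402]) cube([682, 248, 27]);
translate([317, 444, 804]) cube([682, 248, 27]);
translate([317, 444, 1206]) cube([682, 248, 27]);
translate([317, 444, 1608]) cube([682, 248, 27]);


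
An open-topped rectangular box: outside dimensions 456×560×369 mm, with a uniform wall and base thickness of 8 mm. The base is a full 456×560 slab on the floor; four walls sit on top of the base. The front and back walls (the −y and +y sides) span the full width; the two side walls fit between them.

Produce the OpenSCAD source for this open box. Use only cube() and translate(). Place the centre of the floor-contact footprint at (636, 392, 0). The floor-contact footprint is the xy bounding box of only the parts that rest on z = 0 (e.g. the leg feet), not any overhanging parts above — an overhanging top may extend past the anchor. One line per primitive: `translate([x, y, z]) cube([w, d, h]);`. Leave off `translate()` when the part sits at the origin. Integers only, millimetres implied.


translate([408, 112, 0]) cube([456, 560, 8]);
translate([408, 112, 8]) cube([456, 8, 361]);
translate([408, 664, 8]) cube([456, 8, 361]);
translate([408, 120, 8]) cube([8, 544, 361]);
translate([856, 120, 8]) cube([8, 544, 361]);


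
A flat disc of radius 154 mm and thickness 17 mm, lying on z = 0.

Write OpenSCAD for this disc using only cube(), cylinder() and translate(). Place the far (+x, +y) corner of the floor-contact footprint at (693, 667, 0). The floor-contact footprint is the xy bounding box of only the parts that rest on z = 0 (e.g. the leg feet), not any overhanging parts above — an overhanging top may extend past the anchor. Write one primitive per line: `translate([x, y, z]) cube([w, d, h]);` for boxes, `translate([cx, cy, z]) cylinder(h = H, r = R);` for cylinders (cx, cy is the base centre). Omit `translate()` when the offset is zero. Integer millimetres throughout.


translate([539, 513, 0]) cylinder(h = 17, r = 154);


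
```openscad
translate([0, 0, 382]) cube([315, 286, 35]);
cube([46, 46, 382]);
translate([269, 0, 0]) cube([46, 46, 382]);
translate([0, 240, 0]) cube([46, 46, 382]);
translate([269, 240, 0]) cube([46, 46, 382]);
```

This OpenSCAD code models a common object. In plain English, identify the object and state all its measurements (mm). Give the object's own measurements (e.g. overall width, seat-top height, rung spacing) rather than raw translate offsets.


A four-legged stool. The seat is a 315×286×35 mm slab whose top surface is at z = 417 mm; four square legs, each 46×46 mm in cross-section, run from the floor (z = 0) to the underside of the seat, each flush with a corner of the seat.


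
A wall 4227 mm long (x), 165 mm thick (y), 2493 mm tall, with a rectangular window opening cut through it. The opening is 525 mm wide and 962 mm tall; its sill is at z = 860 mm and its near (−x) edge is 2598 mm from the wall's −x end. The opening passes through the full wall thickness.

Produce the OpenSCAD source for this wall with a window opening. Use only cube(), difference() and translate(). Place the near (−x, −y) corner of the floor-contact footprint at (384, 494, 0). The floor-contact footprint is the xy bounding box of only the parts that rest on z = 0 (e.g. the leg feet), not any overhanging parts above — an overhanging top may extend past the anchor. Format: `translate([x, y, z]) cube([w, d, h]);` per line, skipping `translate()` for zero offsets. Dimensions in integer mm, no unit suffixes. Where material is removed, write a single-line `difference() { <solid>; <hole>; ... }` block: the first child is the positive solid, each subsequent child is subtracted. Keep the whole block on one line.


difference() { translate([384, 494, 0]) cube([4227, 165, 2493]); translate([2982, 494, 860]) cube([525, 165, 962]); }


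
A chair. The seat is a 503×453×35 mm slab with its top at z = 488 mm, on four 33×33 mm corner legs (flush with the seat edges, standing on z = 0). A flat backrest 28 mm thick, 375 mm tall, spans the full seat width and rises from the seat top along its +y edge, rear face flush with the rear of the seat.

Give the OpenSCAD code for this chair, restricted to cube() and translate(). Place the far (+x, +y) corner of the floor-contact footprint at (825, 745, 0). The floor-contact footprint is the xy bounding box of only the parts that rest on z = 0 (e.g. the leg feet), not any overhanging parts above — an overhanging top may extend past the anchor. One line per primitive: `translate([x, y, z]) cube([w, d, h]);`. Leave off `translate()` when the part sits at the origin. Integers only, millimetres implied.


translate([322, 292, 453]) cube([503, 453, 35]);
translate([322, 292, 0]) cube([33, 33, 453]);
translate([792, 292, 0]) cube([33, 33, 453]);
translate([322, 712, 0]) cube([33, 33, 453]);
translate([792, 712, 0]) cube([33, 33, 453]);
translate([322, 717, 488]) cube([503, 28, 375]);


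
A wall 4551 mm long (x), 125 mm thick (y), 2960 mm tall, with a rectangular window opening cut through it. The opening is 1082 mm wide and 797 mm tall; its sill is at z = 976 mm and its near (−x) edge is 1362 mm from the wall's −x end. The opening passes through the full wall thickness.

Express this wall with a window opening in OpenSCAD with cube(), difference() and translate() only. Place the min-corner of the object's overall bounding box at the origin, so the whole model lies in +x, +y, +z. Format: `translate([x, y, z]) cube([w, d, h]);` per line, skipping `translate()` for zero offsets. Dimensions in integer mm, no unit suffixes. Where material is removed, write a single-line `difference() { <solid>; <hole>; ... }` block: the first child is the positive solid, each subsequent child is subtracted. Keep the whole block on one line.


difference() { cube([4551, 125, 2960]); translate([1362, 0, 976]) cube([1082, 125, 797]); }


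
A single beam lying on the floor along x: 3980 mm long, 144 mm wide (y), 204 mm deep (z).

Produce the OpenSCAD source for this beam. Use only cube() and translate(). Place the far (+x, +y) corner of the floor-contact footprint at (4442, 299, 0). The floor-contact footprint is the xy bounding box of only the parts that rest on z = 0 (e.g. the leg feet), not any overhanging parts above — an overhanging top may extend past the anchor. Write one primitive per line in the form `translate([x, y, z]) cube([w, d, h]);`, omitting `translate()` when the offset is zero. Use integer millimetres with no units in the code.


translate([462, 155, 0]) cube([3980, 144, 204]);


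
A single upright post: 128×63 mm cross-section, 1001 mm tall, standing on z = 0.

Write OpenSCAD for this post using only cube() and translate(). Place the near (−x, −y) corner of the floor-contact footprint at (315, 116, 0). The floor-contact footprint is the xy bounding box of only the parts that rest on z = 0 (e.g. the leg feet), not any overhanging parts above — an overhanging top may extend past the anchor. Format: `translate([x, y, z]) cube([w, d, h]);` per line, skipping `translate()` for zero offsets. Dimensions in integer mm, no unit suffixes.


translate([315, 116, 0]) cube([128, 63, 1001]);


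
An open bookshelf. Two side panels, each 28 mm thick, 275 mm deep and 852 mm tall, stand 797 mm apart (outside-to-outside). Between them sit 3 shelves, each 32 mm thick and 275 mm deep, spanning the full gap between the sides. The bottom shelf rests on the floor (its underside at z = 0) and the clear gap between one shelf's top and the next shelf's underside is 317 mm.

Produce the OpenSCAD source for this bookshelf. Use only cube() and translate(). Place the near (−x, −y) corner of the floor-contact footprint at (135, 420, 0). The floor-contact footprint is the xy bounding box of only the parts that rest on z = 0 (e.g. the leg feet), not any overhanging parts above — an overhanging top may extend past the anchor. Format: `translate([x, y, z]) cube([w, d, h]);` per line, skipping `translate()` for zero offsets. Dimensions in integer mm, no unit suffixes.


translate([135, 420, 0]) cube([28, 275, 852]);
translate([904, 420, 0]) cube([28, 275, 852]);
translate([163, 420, 0]) cube([741, 275, 32]);
translate([163, 420, 349]) cube([741, 275, 32]);
translate([163, 420, 698]) cube([741, 275, 32]);


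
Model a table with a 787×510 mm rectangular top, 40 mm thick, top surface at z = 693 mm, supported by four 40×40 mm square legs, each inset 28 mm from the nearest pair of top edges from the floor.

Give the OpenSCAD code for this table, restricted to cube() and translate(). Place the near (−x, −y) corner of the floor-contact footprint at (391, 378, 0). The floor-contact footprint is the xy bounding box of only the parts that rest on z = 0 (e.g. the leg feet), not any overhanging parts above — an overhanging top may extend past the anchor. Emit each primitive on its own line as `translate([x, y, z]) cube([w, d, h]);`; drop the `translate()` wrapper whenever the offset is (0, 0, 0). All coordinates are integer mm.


translate([363, 350, 653]) cube([787, 510, 40]);
translate([391, 378, 0]) cube([40, 40, 653]);
translate([1082, 378, 0]) cube([40, 40, 653]);
translate([391, 792, 0]) cube([40, 40, 653]);
translate([1082, 792, 0]) cube([40, 40, 653]);


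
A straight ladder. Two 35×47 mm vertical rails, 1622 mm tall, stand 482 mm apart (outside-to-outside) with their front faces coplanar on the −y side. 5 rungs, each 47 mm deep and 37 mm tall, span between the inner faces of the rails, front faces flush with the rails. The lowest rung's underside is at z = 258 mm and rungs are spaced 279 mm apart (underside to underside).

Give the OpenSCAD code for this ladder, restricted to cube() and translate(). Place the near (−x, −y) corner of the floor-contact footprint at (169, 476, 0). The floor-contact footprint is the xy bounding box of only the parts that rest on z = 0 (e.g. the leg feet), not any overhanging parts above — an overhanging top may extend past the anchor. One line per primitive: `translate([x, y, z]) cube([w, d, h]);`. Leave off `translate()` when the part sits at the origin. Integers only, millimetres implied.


// rung span = 482 - 2*35 = 412
// rung[k] z = 258 + k*279
translate([169, 476, 0]) cube([35, 47, 1622]);
translate([616, 476, 0]) cube([35, 47, 1622]);
translate([204, 476, 258]) cube([412, 47, 37]);
translate([204, 476, 537]) cube([412, 47, 37]);
translate([204, 476, 816]) cube([412, 47, 37]);
translate([204, 476, 1095]) cube([412, 47, 37]);
translate([204, 476, 1374]) cube([412, 47, 37]);


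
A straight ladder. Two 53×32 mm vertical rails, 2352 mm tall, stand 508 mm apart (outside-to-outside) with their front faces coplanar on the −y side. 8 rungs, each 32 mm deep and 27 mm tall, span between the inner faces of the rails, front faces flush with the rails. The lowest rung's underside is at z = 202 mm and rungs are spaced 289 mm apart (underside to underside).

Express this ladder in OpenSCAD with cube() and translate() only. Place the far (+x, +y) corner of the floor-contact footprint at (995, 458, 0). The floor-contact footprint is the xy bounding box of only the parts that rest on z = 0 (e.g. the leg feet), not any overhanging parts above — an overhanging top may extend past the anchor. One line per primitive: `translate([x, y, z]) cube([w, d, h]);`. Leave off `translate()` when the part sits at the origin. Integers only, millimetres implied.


// rung span = 508 - 2*53 = 402
// rung[k] z = 202 + k*289
translate([487, 426, 0]) cube([53, 32, 2352]);
translate([942, 426, 0]) cube([53, 32, 2352]);
translate([540, 426, 202]) cube([402, 32, 27]);
translate([540, 426, 491]) cube([402, 32, 27]);
translate([540, 426, 780]) cube([402, 32, 27]);
translate([540, 426, 1069]) cube([402, 32, 27]);
translate([540, 426, 1358]) cube([402, 32, 27]);
translate([540, 426, 1647]) cube([402, 32, 27]);
translate([540, 426, 1936]) cube([402, 32, 27]);
translate([540, 426, 2225]) cube([402, 32, 27]);


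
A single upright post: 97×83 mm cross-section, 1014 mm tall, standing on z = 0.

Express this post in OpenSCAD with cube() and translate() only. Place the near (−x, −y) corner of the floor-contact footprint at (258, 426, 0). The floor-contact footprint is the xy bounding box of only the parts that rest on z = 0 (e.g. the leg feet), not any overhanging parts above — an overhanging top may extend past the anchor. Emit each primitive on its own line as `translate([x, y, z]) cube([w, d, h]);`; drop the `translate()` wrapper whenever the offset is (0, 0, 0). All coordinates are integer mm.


translate([258, 426, 0]) cube([97, 83, 1014]);


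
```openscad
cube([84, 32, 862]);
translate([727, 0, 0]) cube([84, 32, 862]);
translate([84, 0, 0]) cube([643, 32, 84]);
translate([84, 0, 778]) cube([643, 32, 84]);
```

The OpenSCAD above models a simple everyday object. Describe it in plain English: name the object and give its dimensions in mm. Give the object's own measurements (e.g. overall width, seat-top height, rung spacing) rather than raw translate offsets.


A rectangular picture frame lying in the x–z plane (depth along y). The opening is 643 mm wide (x) by 694 mm tall (z), surrounded by a border 84 mm wide on all four sides. The frame is 32 mm deep and is made of two full-height vertical stiles with two horizontal rails fitted between them.


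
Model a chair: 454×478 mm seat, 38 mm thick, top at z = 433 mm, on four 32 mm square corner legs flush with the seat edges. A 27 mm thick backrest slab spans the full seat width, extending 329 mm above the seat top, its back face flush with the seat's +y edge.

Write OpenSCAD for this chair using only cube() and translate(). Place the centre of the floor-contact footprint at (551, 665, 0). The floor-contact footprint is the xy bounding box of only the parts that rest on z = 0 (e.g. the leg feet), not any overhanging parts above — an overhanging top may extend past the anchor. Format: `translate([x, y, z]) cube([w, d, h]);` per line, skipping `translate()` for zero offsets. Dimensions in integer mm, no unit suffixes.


translate([324, 426, 395]) cube([454, 478, 38]);
translate([324, 426, 0]) cube([32, 32, 395]);
translate([746, 426, 0]) cube([32, 32, 395]);
translate([324, 872, 0]) cube([32, 32, 395]);
translate([746, 872, 0]) cube([32, 32, 395]);
translate([324, 877, 433]) cube([454, 27, 329]);


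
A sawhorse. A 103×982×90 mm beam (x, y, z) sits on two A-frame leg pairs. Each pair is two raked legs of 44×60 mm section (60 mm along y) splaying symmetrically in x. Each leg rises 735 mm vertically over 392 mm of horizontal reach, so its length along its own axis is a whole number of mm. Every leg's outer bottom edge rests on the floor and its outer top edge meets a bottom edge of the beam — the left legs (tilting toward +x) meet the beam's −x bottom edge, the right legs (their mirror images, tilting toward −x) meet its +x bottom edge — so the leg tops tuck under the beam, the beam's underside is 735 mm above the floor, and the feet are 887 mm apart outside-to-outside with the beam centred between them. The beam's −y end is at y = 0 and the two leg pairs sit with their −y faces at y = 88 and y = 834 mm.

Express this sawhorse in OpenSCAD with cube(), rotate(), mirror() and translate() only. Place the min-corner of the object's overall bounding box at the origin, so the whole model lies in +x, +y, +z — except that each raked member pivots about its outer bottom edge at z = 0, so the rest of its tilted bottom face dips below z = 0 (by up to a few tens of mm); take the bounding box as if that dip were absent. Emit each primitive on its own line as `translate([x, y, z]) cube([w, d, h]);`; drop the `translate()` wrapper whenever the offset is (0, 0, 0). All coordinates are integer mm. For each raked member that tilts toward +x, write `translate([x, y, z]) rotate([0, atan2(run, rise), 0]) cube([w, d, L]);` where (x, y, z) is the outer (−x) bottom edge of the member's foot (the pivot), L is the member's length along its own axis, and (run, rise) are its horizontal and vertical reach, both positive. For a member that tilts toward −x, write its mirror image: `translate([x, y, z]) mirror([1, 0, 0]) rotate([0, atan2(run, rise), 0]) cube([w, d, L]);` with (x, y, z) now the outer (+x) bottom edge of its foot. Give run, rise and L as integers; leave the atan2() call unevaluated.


translate([392, 0, 735]) cube([103, 982, 90]);
translate([0, 88, 0]) rotate([0, atan2(392, 735), 0]) cube([44, 60, 833]);
translate([887, 88, 0]) mirror([1, 0, 0]) rotate([0, atan2(392, 735), 0]) cube([44, 60, 833]);
translate([0, 834, 0]) rotate([0, atan2(392, 735), 0]) cube([44, 60, 833]);
translate([887, 834, 0]) mirror([1, 0, 0]) rotate([0, atan2(392, 735), 0]) cube([44, 60, 833]);


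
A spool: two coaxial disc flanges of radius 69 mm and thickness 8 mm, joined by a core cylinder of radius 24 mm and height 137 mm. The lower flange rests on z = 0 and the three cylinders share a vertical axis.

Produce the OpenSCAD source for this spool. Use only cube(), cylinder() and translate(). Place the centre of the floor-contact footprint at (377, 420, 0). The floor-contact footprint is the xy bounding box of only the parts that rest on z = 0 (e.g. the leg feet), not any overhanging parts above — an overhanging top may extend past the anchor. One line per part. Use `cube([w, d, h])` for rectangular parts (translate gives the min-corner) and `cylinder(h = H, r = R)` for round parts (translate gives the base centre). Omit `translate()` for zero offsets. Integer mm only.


translate([377, 420, 0]) cylinder(h = 8, r = 69);
translate([377, 420, 8]) cylinder(h = 137, r = 24);
translate([377, 420, 145]) cylinder(h = 8, r = 69);


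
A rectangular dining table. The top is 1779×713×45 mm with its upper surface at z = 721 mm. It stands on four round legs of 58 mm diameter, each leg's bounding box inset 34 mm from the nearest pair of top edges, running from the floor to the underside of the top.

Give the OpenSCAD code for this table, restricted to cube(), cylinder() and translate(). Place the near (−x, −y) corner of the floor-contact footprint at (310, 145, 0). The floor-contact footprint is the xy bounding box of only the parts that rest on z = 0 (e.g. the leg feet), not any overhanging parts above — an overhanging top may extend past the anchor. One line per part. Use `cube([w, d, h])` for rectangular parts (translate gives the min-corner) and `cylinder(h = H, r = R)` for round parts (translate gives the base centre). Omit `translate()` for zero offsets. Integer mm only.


// leg_h = 721 - 45 = 676
translate([276, 111, 676]) cube([1779, 713, 45]);
translate([339, 174, 0]) cylinder(h = 676, r = 29);
translate([1992, 174, 0]) cylinder(h = 676, r = 29);
translate([339, 761, 0]) cylinder(h = 676, r = 29);
translate([1992, 761, 0]) cylinder(h = 676, r = 29);


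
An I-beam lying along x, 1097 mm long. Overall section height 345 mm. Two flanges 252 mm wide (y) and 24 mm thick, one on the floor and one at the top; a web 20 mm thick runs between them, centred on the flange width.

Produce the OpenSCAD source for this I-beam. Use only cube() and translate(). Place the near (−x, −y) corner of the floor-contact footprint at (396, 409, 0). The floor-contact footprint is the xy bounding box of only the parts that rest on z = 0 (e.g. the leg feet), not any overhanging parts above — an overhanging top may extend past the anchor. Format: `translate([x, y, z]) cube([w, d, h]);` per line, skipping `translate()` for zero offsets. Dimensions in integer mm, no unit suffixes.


translate([396, 409, 0]) cube([1097, 252, 24]);
translate([396, 525, 24]) cube([1097, 20, 297]);
translate([396, 409, 321]) cube([1097, 252, 24]);


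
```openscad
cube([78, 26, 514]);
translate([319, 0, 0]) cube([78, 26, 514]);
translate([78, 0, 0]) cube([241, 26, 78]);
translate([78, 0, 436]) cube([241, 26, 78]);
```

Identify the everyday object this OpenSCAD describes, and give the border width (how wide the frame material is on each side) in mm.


A picture frame. The border width is 78 mm.

Four thin pieces enclosing a rectangular opening — a picture frame. The two full-height stiles are 514 mm tall; the top rail sits at z = 436 and is 78 mm tall, so the border above the opening is 514 − 436 = 78 mm, matching the stile x-width.


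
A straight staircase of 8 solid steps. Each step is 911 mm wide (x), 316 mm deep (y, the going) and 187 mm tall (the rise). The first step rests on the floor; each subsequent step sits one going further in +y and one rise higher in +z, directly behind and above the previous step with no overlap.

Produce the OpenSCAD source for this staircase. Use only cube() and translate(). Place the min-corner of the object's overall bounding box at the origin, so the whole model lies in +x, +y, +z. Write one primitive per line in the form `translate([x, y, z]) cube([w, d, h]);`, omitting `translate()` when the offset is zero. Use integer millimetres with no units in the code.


cube([911, 316, 187]);
translate([0, 316, 187]) cube([911, 316, 187]);
translate([0, 632, 374]) cube([911, 316, 187]);
translate([0, 948, 561]) cube([911, 316, 187]);
translate([0, 1264, 748]) cube([911, 316, 187]);
translate([0, 1580, 935]) cube([911, 316, 187]);
translate([0, 1896, 1122]) cube([911, 316, 187]);
translate([0, 2212, 1309]) cube([911, 316, 187]);


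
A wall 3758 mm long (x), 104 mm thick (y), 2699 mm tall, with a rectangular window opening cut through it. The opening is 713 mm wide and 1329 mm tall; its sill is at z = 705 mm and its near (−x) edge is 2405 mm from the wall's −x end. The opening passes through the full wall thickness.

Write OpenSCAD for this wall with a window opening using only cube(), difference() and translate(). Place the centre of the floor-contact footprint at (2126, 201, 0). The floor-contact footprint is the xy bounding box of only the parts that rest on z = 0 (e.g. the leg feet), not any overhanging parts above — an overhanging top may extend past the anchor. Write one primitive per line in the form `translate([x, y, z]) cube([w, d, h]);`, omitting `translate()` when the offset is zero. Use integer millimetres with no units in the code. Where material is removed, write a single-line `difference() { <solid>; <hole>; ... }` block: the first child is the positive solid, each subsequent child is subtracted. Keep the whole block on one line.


difference() { translate([247, 149, 0]) cube([3758, 104, 2699]); translate([2652, 149, 705]) cube([713, 104, 1329]); }
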